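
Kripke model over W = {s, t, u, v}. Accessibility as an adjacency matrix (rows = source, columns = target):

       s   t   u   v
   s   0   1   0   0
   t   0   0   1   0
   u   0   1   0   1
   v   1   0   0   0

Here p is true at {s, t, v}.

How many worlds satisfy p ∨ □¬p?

s: p is T, □¬p is F. ✓
t: p is T, □¬p is T. ✓
u: p is F, □¬p is F. ✗
v: p is T, □¬p is F. ✓
Satisfying worlds: {s, t, v}.

3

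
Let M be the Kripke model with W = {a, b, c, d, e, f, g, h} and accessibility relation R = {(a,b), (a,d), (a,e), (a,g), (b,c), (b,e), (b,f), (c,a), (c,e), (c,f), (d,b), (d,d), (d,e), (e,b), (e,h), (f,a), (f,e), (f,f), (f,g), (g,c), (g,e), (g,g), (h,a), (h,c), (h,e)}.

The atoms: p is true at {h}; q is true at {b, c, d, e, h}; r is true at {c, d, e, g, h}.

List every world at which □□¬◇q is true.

a: successors {b, d, e, g}; □¬◇q there: b:F, d:F, e:F, g:F. ✗
b: successors {c, e, f}; □¬◇q there: c:F, e:F, f:F. ✗
c: successors {a, e, f}; □¬◇q there: a:F, e:F, f:F. ✗
d: successors {b, d, e}; □¬◇q there: b:F, d:F, e:F. ✗
e: successors {b, h}; □¬◇q there: b:F, h:F. ✗
f: successors {a, e, f, g}; □¬◇q there: a:F, e:F, f:F, g:F. ✗
g: successors {c, e, g}; □¬◇q there: c:F, e:F, g:F. ✗
h: successors {a, c, e}; □¬◇q there: a:F, c:F, e:F. ✗

∅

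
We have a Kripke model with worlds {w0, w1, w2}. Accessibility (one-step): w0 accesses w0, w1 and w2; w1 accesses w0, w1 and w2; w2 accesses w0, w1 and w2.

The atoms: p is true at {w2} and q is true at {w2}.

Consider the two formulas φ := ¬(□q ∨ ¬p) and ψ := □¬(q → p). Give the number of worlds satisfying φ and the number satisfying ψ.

For ¬(□q ∨ ¬p):
w0: □q ∨ ¬p is T. ✗
w1: □q ∨ ¬p is T. ✗
w2: □q ∨ ¬p is F. ✓
— 1 world.
For □¬(q → p):
w0: successors {w0, w1, w2}; ¬(q → p) there: w0:F, w1:F, w2:F. ✗
w1: successors {w0, w1, w2}; ¬(q → p) there: w0:F, w1:F, w2:F. ✗
w2: successors {w0, w1, w2}; ¬(q → p) there: w0:F, w1:F, w2:F. ✗
— 0 worlds.

1 and 0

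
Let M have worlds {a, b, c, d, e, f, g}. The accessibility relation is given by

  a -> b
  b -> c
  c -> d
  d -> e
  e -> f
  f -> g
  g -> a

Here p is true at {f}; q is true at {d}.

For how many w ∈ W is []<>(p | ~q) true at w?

a: successors {b}; <>(p | ~q) there: b:T. ✓
b: successors {c}; <>(p | ~q) there: c:F. ✗
c: successors {d}; <>(p | ~q) there: d:T. ✓
d: successors {e}; <>(p | ~q) there: e:T. ✓
e: successors {f}; <>(p | ~q) there: f:T. ✓
f: successors {g}; <>(p | ~q) there: g:T. ✓
g: successors {a}; <>(p | ~q) there: a:T. ✓
Satisfying worlds: {a, c, d, e, f, g}.

6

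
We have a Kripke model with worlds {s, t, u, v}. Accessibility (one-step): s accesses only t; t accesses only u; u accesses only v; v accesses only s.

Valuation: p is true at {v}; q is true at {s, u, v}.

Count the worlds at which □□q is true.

3

s: successors {t}; □q there: t:T. ✓
t: successors {u}; □q there: u:T. ✓
u: successors {v}; □q there: v:T. ✓
v: successors {s}; □q there: s:F. ✗
Satisfying worlds: {s, t, u}.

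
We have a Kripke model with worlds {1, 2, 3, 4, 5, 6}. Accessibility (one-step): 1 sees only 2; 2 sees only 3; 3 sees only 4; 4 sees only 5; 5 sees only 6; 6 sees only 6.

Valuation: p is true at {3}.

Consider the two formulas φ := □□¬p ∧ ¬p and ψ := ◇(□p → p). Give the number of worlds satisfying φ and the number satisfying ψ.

4 and 5

For □□¬p ∧ ¬p:
1: □□¬p is F, ¬p is T. ✗
2: □□¬p is T, ¬p is T. ✓
3: □□¬p is T, ¬p is F. ✗
4: □□¬p is T, ¬p is T. ✓
5: □□¬p is T, ¬p is T. ✓
6: □□¬p is T, ¬p is T. ✓
— 4 worlds.
For ◇(□p → p):
1: successors {2}; □p → p there: 2:F. ✗
2: successors {3}; □p → p there: 3:T. ✓
3: successors {4}; □p → p there: 4:T. ✓
4: successors {5}; □p → p there: 5:T. ✓
5: successors {6}; □p → p there: 6:T. ✓
6: successors {6}; □p → p there: 6:T. ✓
— 5 worlds.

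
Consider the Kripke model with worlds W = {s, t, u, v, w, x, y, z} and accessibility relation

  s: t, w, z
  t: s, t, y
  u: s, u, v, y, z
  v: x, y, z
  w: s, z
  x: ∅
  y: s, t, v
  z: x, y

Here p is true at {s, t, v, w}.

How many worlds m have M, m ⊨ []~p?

3

s: successors {t, w, z}; ~p there: t:F, w:F, z:T. ✗
t: successors {s, t, y}; ~p there: s:F, t:F, y:T. ✗
u: successors {s, u, v, y, z}; ~p there: s:F, u:T, v:F, y:T, z:T. ✗
v: successors {x, y, z}; ~p there: x:T, y:T, z:T. ✓
w: successors {s, z}; ~p there: s:F, z:T. ✗
x: no successors, so []~p holds vacuously. ✓
y: successors {s, t, v}; ~p there: s:F, t:F, v:F. ✗
z: successors {x, y}; ~p there: x:T, y:T. ✓
Satisfying worlds: {v, x, z}.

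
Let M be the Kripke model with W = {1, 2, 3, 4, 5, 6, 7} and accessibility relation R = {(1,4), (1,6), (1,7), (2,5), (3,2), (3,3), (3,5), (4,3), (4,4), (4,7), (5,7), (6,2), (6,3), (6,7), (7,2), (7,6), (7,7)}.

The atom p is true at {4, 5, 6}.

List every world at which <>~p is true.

1: successors {4, 6, 7}; ~p there: 4:F, 6:F, 7:T. ✓
2: successors {5}; ~p there: 5:F. ✗
3: successors {2, 3, 5}; ~p there: 2:T, 3:T, 5:F. ✓
4: successors {3, 4, 7}; ~p there: 3:T, 4:F, 7:T. ✓
5: successors {7}; ~p there: 7:T. ✓
6: successors {2, 3, 7}; ~p there: 2:T, 3:T, 7:T. ✓
7: successors {2, 6, 7}; ~p there: 2:T, 6:F, 7:T. ✓

{1, 3, 4, 5, 6, 7}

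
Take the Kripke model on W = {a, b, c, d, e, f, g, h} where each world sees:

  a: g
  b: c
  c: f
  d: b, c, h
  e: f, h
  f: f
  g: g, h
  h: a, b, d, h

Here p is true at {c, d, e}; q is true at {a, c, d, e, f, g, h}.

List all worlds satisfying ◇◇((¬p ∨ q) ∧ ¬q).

a: successors {g}; ◇((¬p ∨ q) ∧ ¬q) there: g:F. ✗
b: successors {c}; ◇((¬p ∨ q) ∧ ¬q) there: c:F. ✗
c: successors {f}; ◇((¬p ∨ q) ∧ ¬q) there: f:F. ✗
d: successors {b, c, h}; ◇((¬p ∨ q) ∧ ¬q) there: b:F, c:F, h:T. ✓
e: successors {f, h}; ◇((¬p ∨ q) ∧ ¬q) there: f:F, h:T. ✓
f: successors {f}; ◇((¬p ∨ q) ∧ ¬q) there: f:F. ✗
g: successors {g, h}; ◇((¬p ∨ q) ∧ ¬q) there: g:F, h:T. ✓
h: successors {a, b, d, h}; ◇((¬p ∨ q) ∧ ¬q) there: a:F, b:F, d:T, h:T. ✓

{d, e, g, h}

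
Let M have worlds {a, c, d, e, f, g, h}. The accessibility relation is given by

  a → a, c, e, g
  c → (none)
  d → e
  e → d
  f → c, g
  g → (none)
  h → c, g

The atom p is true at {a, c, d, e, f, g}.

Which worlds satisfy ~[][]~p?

{a, d, e}

a: [][]~p is F. ✓
c: [][]~p is T. ✗
d: [][]~p is F. ✓
e: [][]~p is F. ✓
f: [][]~p is T. ✗
g: [][]~p is T. ✗
h: [][]~p is T. ✗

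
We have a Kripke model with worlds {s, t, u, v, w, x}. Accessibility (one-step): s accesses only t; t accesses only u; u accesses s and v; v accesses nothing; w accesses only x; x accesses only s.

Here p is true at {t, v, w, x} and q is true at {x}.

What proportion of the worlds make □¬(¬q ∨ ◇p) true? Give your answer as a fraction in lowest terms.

s: successors {t}; ¬(¬q ∨ ◇p) there: t:F. ✗
t: successors {u}; ¬(¬q ∨ ◇p) there: u:F. ✗
u: successors {s, v}; ¬(¬q ∨ ◇p) there: s:F, v:F. ✗
v: no successors, so □¬(¬q ∨ ◇p) holds vacuously. ✓
w: successors {x}; ¬(¬q ∨ ◇p) there: x:T. ✓
x: successors {s}; ¬(¬q ∨ ◇p) there: s:F. ✗
That's 2 of 6 worlds, so 2/6 = 1/3.

1/3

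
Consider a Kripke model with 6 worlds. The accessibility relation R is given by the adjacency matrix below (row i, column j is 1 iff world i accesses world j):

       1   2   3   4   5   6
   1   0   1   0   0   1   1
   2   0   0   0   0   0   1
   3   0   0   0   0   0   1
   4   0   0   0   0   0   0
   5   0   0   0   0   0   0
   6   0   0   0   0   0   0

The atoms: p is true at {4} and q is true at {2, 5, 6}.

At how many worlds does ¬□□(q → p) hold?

1: □□(q → p) is F. ✓
2: □□(q → p) is T. ✗
3: □□(q → p) is T. ✗
4: □□(q → p) is T. ✗
5: □□(q → p) is T. ✗
6: □□(q → p) is T. ✗
Satisfying worlds: {1}.

1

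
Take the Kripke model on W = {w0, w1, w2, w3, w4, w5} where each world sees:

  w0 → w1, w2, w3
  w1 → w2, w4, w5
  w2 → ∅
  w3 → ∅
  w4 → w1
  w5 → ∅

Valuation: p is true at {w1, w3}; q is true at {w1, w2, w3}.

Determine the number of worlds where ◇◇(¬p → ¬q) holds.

w0: successors {w1, w2, w3}; ◇(¬p → ¬q) there: w1:T, w2:F, w3:F. ✓
w1: successors {w2, w4, w5}; ◇(¬p → ¬q) there: w2:F, w4:T, w5:F. ✓
w2: no successors, so ◇◇(¬p → ¬q) fails. ✗
w3: no successors, so ◇◇(¬p → ¬q) fails. ✗
w4: successors {w1}; ◇(¬p → ¬q) there: w1:T. ✓
w5: no successors, so ◇◇(¬p → ¬q) fails. ✗
Satisfying worlds: {w0, w1, w4}.

3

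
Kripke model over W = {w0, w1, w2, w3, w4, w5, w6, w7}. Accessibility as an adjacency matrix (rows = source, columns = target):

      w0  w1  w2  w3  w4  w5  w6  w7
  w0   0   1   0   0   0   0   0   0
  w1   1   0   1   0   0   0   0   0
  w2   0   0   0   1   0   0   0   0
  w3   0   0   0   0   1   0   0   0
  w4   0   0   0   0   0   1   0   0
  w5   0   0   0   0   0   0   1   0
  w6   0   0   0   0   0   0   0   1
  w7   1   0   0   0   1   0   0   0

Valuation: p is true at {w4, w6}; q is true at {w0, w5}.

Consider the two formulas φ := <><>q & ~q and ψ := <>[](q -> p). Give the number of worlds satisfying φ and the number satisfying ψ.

For <><>q & ~q:
w0: <><>q is T, ~q is F. ✗
w1: <><>q is F, ~q is T. ✗
w2: <><>q is F, ~q is T. ✗
w3: <><>q is T, ~q is T. ✓
w4: <><>q is F, ~q is T. ✗
w5: <><>q is F, ~q is F. ✗
w6: <><>q is T, ~q is T. ✓
w7: <><>q is T, ~q is T. ✓
— 3 worlds.
For <>[](q -> p):
w0: successors {w1}; [](q -> p) there: w1:F. ✗
w1: successors {w0, w2}; [](q -> p) there: w0:T, w2:T. ✓
w2: successors {w3}; [](q -> p) there: w3:T. ✓
w3: successors {w4}; [](q -> p) there: w4:F. ✗
w4: successors {w5}; [](q -> p) there: w5:T. ✓
w5: successors {w6}; [](q -> p) there: w6:T. ✓
w6: successors {w7}; [](q -> p) there: w7:F. ✗
w7: successors {w0, w4}; [](q -> p) there: w0:T, w4:F. ✓
— 5 worlds.

3 and 5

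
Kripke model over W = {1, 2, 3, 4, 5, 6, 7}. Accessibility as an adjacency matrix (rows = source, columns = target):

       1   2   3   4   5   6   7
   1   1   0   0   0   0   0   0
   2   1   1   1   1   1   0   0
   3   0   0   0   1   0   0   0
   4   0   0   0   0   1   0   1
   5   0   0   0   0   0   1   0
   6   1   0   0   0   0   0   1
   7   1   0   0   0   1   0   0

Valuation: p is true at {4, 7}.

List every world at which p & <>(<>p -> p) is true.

1: p is F, <>(<>p -> p) is T. ✗
2: p is F, <>(<>p -> p) is T. ✗
3: p is F, <>(<>p -> p) is T. ✗
4: p is T, <>(<>p -> p) is T. ✓
5: p is F, <>(<>p -> p) is F. ✗
6: p is F, <>(<>p -> p) is T. ✗
7: p is T, <>(<>p -> p) is T. ✓

{4, 7}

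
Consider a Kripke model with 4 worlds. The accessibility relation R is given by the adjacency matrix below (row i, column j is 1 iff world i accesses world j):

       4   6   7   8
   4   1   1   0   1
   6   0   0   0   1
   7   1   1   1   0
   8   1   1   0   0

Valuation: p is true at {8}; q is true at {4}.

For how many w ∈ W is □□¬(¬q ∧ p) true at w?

4: successors {4, 6, 8}; □¬(¬q ∧ p) there: 4:F, 6:F, 8:T. ✗
6: successors {8}; □¬(¬q ∧ p) there: 8:T. ✓
7: successors {4, 6, 7}; □¬(¬q ∧ p) there: 4:F, 6:F, 7:T. ✗
8: successors {4, 6}; □¬(¬q ∧ p) there: 4:F, 6:F. ✗
Satisfying worlds: {6}.

1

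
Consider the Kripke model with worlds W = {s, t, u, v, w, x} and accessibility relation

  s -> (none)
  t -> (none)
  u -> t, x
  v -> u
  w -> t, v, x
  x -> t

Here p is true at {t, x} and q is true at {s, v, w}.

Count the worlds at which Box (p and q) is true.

s: no successors, so Box (p and q) holds vacuously. ✓
t: no successors, so Box (p and q) holds vacuously. ✓
u: successors {t, x}; p and q there: t:F, x:F. ✗
v: successors {u}; p and q there: u:F. ✗
w: successors {t, v, x}; p and q there: t:F, v:F, x:F. ✗
x: successors {t}; p and q there: t:F. ✗
Satisfying worlds: {s, t}.

2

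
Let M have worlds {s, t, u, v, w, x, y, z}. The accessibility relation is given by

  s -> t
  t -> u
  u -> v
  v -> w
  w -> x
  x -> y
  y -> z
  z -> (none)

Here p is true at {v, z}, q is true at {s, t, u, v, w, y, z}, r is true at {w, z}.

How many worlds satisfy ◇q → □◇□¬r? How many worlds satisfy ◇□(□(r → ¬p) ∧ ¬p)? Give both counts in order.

For ◇q → □◇□¬r:
s: ◇q is T, □◇□¬r is T. ✓
t: ◇q is T, □◇□¬r is F. ✗
u: ◇q is T, □◇□¬r is T. ✓
v: ◇q is T, □◇□¬r is T. ✓
w: ◇q is F, □◇□¬r is F. ✓
x: ◇q is T, □◇□¬r is T. ✓
y: ◇q is T, □◇□¬r is F. ✗
z: ◇q is F, □◇□¬r is T. ✓
— 6 worlds.
For ◇□(□(r → ¬p) ∧ ¬p):
s: successors {t}; □(□(r → ¬p) ∧ ¬p) there: t:T. ✓
t: successors {u}; □(□(r → ¬p) ∧ ¬p) there: u:F. ✗
u: successors {v}; □(□(r → ¬p) ∧ ¬p) there: v:T. ✓
v: successors {w}; □(□(r → ¬p) ∧ ¬p) there: w:T. ✓
w: successors {x}; □(□(r → ¬p) ∧ ¬p) there: x:F. ✗
x: successors {y}; □(□(r → ¬p) ∧ ¬p) there: y:F. ✗
y: successors {z}; □(□(r → ¬p) ∧ ¬p) there: z:T. ✓
z: no successors, so ◇□(□(r → ¬p) ∧ ¬p) fails. ✗
— 4 worlds.

6 and 4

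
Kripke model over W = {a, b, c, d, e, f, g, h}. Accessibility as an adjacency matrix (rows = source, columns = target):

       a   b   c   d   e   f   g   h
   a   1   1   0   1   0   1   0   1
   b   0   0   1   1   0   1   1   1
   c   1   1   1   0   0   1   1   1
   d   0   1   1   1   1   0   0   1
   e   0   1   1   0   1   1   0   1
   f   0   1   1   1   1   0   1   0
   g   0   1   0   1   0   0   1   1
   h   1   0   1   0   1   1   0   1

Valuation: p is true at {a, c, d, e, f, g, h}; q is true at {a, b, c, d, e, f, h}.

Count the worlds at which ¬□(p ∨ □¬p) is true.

a: □(p ∨ □¬p) is F. ✓
b: □(p ∨ □¬p) is T. ✗
c: □(p ∨ □¬p) is F. ✓
d: □(p ∨ □¬p) is F. ✓
e: □(p ∨ □¬p) is F. ✓
f: □(p ∨ □¬p) is F. ✓
g: □(p ∨ □¬p) is F. ✓
h: □(p ∨ □¬p) is T. ✗
Satisfying worlds: {a, c, d, e, f, g}.

6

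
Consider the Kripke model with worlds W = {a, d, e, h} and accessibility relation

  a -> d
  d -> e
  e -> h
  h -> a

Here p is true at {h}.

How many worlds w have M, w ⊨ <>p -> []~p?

a: <>p is F, []~p is T. ✓
d: <>p is F, []~p is T. ✓
e: <>p is T, []~p is F. ✗
h: <>p is F, []~p is T. ✓
Satisfying worlds: {a, d, h}.

3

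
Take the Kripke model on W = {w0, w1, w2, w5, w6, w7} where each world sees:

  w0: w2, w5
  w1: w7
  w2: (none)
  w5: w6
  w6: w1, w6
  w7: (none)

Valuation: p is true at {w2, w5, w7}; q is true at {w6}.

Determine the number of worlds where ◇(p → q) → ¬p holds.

w0: ◇(p → q) is F, ¬p is T. ✓
w1: ◇(p → q) is F, ¬p is T. ✓
w2: ◇(p → q) is F, ¬p is F. ✓
w5: ◇(p → q) is T, ¬p is F. ✗
w6: ◇(p → q) is T, ¬p is T. ✓
w7: ◇(p → q) is F, ¬p is F. ✓
Satisfying worlds: {w0, w1, w2, w6, w7}.

5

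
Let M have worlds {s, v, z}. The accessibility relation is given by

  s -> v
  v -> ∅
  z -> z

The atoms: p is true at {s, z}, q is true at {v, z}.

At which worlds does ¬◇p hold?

{s, v}

s: ◇p is F. ✓
v: ◇p is F. ✓
z: ◇p is T. ✗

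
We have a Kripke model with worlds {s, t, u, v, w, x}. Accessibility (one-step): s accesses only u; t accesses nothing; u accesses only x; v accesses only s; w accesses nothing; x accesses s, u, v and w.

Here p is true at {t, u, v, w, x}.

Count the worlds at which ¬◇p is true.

3

s: ◇p is T. ✗
t: ◇p is F. ✓
u: ◇p is T. ✗
v: ◇p is F. ✓
w: ◇p is F. ✓
x: ◇p is T. ✗
Satisfying worlds: {t, v, w}.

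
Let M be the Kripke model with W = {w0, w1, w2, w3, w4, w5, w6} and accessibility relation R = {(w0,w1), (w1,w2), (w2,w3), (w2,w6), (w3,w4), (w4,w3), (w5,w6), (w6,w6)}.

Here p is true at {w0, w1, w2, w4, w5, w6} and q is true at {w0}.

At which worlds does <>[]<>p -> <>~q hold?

w0: <>[]<>p is T, <>~q is T. ✓
w1: <>[]<>p is T, <>~q is T. ✓
w2: <>[]<>p is T, <>~q is T. ✓
w3: <>[]<>p is T, <>~q is T. ✓
w4: <>[]<>p is F, <>~q is T. ✓
w5: <>[]<>p is T, <>~q is T. ✓
w6: <>[]<>p is T, <>~q is T. ✓

{w0, w1, w2, w3, w4, w5, w6}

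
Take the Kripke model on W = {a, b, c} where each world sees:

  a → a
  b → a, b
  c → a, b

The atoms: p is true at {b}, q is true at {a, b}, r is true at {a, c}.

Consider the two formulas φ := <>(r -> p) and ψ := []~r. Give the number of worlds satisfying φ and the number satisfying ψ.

2 and 0

For <>(r -> p):
a: successors {a}; r -> p there: a:F. ✗
b: successors {a, b}; r -> p there: a:F, b:T. ✓
c: successors {a, b}; r -> p there: a:F, b:T. ✓
— 2 worlds.
For []~r:
a: successors {a}; ~r there: a:F. ✗
b: successors {a, b}; ~r there: a:F, b:T. ✗
c: successors {a, b}; ~r there: a:F, b:T. ✗
— 0 worlds.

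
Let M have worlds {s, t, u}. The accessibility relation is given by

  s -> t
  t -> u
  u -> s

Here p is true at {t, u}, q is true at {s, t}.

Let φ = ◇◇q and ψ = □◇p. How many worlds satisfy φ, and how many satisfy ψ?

2 and 2

For ◇◇q:
s: successors {t}; ◇q there: t:F. ✗
t: successors {u}; ◇q there: u:T. ✓
u: successors {s}; ◇q there: s:T. ✓
— 2 worlds.
For □◇p:
s: successors {t}; ◇p there: t:T. ✓
t: successors {u}; ◇p there: u:F. ✗
u: successors {s}; ◇p there: s:T. ✓
— 2 worlds.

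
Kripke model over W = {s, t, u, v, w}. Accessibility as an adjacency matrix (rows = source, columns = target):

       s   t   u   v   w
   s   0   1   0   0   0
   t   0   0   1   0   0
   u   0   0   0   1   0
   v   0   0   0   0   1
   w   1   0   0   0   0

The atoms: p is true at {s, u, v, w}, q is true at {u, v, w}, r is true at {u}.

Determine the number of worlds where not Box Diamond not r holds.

s: Box Diamond not r is F. ✓
t: Box Diamond not r is T. ✗
u: Box Diamond not r is T. ✗
v: Box Diamond not r is T. ✗
w: Box Diamond not r is T. ✗
Satisfying worlds: {s}.

1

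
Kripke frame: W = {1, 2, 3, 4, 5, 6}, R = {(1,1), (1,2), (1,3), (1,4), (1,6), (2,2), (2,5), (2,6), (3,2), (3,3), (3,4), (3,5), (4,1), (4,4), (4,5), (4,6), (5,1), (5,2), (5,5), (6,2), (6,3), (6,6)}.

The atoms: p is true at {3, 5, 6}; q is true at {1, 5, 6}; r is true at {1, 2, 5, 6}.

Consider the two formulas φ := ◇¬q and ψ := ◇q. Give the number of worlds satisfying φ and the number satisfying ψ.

For ◇¬q:
1: successors {1, 2, 3, 4, 6}; ¬q there: 1:F, 2:T, 3:T, 4:T, 6:F. ✓
2: successors {2, 5, 6}; ¬q there: 2:T, 5:F, 6:F. ✓
3: successors {2, 3, 4, 5}; ¬q there: 2:T, 3:T, 4:T, 5:F. ✓
4: successors {1, 4, 5, 6}; ¬q there: 1:F, 4:T, 5:F, 6:F. ✓
5: successors {1, 2, 5}; ¬q there: 1:F, 2:T, 5:F. ✓
6: successors {2, 3, 6}; ¬q there: 2:T, 3:T, 6:F. ✓
— 6 worlds.
For ◇q:
1: successors {1, 2, 3, 4, 6}; q there: 1:T, 2:F, 3:F, 4:F, 6:T. ✓
2: successors {2, 5, 6}; q there: 2:F, 5:T, 6:T. ✓
3: successors {2, 3, 4, 5}; q there: 2:F, 3:F, 4:F, 5:T. ✓
4: successors {1, 4, 5, 6}; q there: 1:T, 4:F, 5:T, 6:T. ✓
5: successors {1, 2, 5}; q there: 1:T, 2:F, 5:T. ✓
6: successors {2, 3, 6}; q there: 2:F, 3:F, 6:T. ✓
— 6 worlds.

6 and 6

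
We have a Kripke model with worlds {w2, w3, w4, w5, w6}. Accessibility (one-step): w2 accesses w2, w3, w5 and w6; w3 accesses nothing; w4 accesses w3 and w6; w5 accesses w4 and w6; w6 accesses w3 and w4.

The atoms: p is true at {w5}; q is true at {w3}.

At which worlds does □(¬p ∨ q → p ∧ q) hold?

w2: successors {w2, w3, w5, w6}; ¬p ∨ q → p ∧ q there: w2:F, w3:F, w5:T, w6:F. ✗
w3: no successors, so □(¬p ∨ q → p ∧ q) holds vacuously. ✓
w4: successors {w3, w6}; ¬p ∨ q → p ∧ q there: w3:F, w6:F. ✗
w5: successors {w4, w6}; ¬p ∨ q → p ∧ q there: w4:F, w6:F. ✗
w6: successors {w3, w4}; ¬p ∨ q → p ∧ q there: w3:F, w4:F. ✗

{w3}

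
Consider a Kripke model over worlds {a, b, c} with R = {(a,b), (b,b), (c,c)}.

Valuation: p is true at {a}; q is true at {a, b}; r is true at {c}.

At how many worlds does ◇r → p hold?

a: ◇r is F, p is T. ✓
b: ◇r is F, p is F. ✓
c: ◇r is T, p is F. ✗
Satisfying worlds: {a, b}.

2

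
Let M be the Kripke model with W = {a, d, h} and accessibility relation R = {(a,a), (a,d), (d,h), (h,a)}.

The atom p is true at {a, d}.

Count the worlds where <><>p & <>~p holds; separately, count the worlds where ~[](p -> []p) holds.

1 and 1

For <><>p & <>~p:
a: <><>p is T, <>~p is F. ✗
d: <><>p is T, <>~p is T. ✓
h: <><>p is T, <>~p is F. ✗
— 1 world.
For ~[](p -> []p):
a: [](p -> []p) is F. ✓
d: [](p -> []p) is T. ✗
h: [](p -> []p) is T. ✗
— 1 world.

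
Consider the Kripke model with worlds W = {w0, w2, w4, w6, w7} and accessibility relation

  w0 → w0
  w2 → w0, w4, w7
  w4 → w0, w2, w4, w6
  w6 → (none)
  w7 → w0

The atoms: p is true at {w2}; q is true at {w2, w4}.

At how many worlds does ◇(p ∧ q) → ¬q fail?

w0: ◇(p ∧ q) is F, ¬q is T. ✓
w2: ◇(p ∧ q) is F, ¬q is F. ✓
w4: ◇(p ∧ q) is T, ¬q is F. ✗
w6: ◇(p ∧ q) is F, ¬q is T. ✓
w7: ◇(p ∧ q) is F, ¬q is T. ✓
Satisfying worlds: {w0, w2, w6, w7}.
So ◇(p ∧ q) → ¬q fails at the other 1 world.

1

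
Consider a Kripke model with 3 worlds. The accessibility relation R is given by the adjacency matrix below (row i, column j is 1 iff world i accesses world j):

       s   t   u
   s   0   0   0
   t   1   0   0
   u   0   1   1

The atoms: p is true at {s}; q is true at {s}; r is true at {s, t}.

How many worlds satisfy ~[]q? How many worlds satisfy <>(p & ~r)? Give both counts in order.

1 and 0

For ~[]q:
s: []q is T. ✗
t: []q is T. ✗
u: []q is F. ✓
— 1 world.
For <>(p & ~r):
s: no successors, so <>(p & ~r) fails. ✗
t: successors {s}; p & ~r there: s:F. ✗
u: successors {t, u}; p & ~r there: t:F, u:F. ✗
— 0 worlds.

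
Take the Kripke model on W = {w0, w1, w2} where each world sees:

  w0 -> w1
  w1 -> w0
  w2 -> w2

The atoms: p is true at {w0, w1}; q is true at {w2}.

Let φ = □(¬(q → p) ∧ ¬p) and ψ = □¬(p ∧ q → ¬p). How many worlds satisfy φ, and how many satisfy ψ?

For □(¬(q → p) ∧ ¬p):
w0: successors {w1}; ¬(q → p) ∧ ¬p there: w1:F. ✗
w1: successors {w0}; ¬(q → p) ∧ ¬p there: w0:F. ✗
w2: successors {w2}; ¬(q → p) ∧ ¬p there: w2:T. ✓
— 1 world.
For □¬(p ∧ q → ¬p):
w0: successors {w1}; ¬(p ∧ q → ¬p) there: w1:F. ✗
w1: successors {w0}; ¬(p ∧ q → ¬p) there: w0:F. ✗
w2: successors {w2}; ¬(p ∧ q → ¬p) there: w2:F. ✗
— 0 worlds.

1 and 0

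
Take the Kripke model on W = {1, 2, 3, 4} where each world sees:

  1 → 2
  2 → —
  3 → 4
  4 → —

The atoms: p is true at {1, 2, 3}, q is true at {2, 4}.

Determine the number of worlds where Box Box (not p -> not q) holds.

1: successors {2}; Box (not p -> not q) there: 2:T. ✓
2: no successors, so Box Box (not p -> not q) holds vacuously. ✓
3: successors {4}; Box (not p -> not q) there: 4:T. ✓
4: no successors, so Box Box (not p -> not q) holds vacuously. ✓
Satisfying worlds: {1, 2, 3, 4}.

4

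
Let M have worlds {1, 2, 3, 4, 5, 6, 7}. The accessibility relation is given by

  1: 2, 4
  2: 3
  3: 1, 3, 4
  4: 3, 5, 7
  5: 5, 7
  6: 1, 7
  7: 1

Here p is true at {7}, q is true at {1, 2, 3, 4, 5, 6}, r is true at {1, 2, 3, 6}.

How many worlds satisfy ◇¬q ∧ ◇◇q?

1: ◇¬q is F, ◇◇q is T. ✗
2: ◇¬q is F, ◇◇q is T. ✗
3: ◇¬q is F, ◇◇q is T. ✗
4: ◇¬q is T, ◇◇q is T. ✓
5: ◇¬q is T, ◇◇q is T. ✓
6: ◇¬q is T, ◇◇q is T. ✓
7: ◇¬q is F, ◇◇q is T. ✗
Satisfying worlds: {4, 5, 6}.

3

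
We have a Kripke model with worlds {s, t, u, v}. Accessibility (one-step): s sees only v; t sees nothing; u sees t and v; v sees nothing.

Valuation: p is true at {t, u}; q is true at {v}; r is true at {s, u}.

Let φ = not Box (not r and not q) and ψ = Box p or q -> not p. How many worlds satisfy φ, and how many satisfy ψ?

For not Box (not r and not q):
s: Box (not r and not q) is F. ✓
t: Box (not r and not q) is T. ✗
u: Box (not r and not q) is F. ✓
v: Box (not r and not q) is T. ✗
— 2 worlds.
For Box p or q -> not p:
s: Box p or q is F, not p is T. ✓
t: Box p or q is T, not p is F. ✗
u: Box p or q is F, not p is F. ✓
v: Box p or q is T, not p is T. ✓
— 3 worlds.

2 and 3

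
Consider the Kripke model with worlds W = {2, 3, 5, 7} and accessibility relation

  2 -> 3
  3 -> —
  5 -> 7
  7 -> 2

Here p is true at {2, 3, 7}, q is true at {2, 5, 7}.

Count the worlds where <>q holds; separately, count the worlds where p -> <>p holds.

For <>q:
2: successors {3}; q there: 3:F. ✗
3: no successors, so <>q fails. ✗
5: successors {7}; q there: 7:T. ✓
7: successors {2}; q there: 2:T. ✓
— 2 worlds.
For p -> <>p:
2: p is T, <>p is T. ✓
3: p is T, <>p is F. ✗
5: p is F, <>p is T. ✓
7: p is T, <>p is T. ✓
— 3 worlds.

2 and 3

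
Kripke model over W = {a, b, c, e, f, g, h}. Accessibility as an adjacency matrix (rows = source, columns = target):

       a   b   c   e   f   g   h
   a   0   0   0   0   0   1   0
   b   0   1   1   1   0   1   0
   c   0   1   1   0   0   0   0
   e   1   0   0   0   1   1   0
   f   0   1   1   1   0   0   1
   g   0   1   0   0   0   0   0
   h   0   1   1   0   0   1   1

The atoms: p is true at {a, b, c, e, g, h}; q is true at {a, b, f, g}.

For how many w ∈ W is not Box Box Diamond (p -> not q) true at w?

6

a: Box Box Diamond (p -> not q) is T. ✗
b: Box Box Diamond (p -> not q) is F. ✓
c: Box Box Diamond (p -> not q) is F. ✓
e: Box Box Diamond (p -> not q) is F. ✓
f: Box Box Diamond (p -> not q) is F. ✓
g: Box Box Diamond (p -> not q) is F. ✓
h: Box Box Diamond (p -> not q) is F. ✓
Satisfying worlds: {b, c, e, f, g, h}.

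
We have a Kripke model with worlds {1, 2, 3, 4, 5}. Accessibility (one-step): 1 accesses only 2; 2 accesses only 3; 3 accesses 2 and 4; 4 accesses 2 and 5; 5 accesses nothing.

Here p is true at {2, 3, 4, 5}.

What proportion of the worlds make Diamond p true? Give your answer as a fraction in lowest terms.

4/5

1: successors {2}; p there: 2:T. ✓
2: successors {3}; p there: 3:T. ✓
3: successors {2, 4}; p there: 2:T, 4:T. ✓
4: successors {2, 5}; p there: 2:T, 5:T. ✓
5: no successors, so Diamond p fails. ✗
That's 4 of 5 worlds, so 4/5.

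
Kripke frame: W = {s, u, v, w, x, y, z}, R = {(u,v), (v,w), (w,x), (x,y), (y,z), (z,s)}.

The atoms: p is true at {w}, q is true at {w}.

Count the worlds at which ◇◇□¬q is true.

s: no successors, so ◇◇□¬q fails. ✗
u: successors {v}; ◇□¬q there: v:T. ✓
v: successors {w}; ◇□¬q there: w:T. ✓
w: successors {x}; ◇□¬q there: x:T. ✓
x: successors {y}; ◇□¬q there: y:T. ✓
y: successors {z}; ◇□¬q there: z:T. ✓
z: successors {s}; ◇□¬q there: s:F. ✗
Satisfying worlds: {u, v, w, x, y}.

5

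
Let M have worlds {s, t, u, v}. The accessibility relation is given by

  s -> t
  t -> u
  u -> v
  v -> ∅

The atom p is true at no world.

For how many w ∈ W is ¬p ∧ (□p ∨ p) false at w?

s: ¬p is T, □p ∨ p is F. ✗
t: ¬p is T, □p ∨ p is F. ✗
u: ¬p is T, □p ∨ p is F. ✗
v: ¬p is T, □p ∨ p is T. ✓
Satisfying worlds: {v}.
So ¬p ∧ (□p ∨ p) fails at the other 3 worlds.

3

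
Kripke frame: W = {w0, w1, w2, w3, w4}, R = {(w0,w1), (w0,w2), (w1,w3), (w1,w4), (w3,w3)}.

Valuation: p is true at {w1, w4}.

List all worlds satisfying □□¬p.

{w1, w2, w3, w4}

w0: successors {w1, w2}; □¬p there: w1:F, w2:T. ✗
w1: successors {w3, w4}; □¬p there: w3:T, w4:T. ✓
w2: no successors, so □□¬p holds vacuously. ✓
w3: successors {w3}; □¬p there: w3:T. ✓
w4: no successors, so □□¬p holds vacuously. ✓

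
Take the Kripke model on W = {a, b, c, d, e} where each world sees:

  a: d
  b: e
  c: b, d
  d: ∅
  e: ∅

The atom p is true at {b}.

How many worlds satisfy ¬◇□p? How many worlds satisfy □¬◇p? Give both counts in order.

2 and 5

For ¬◇□p:
a: ◇□p is T. ✗
b: ◇□p is T. ✗
c: ◇□p is T. ✗
d: ◇□p is F. ✓
e: ◇□p is F. ✓
— 2 worlds.
For □¬◇p:
a: successors {d}; ¬◇p there: d:T. ✓
b: successors {e}; ¬◇p there: e:T. ✓
c: successors {b, d}; ¬◇p there: b:T, d:T. ✓
d: no successors, so □¬◇p holds vacuously. ✓
e: no successors, so □¬◇p holds vacuously. ✓
— 5 worlds.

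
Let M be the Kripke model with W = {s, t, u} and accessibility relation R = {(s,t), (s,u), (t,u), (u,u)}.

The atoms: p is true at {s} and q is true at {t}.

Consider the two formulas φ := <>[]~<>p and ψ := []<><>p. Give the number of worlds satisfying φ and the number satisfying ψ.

3 and 0

For <>[]~<>p:
s: successors {t, u}; []~<>p there: t:T, u:T. ✓
t: successors {u}; []~<>p there: u:T. ✓
u: successors {u}; []~<>p there: u:T. ✓
— 3 worlds.
For []<><>p:
s: successors {t, u}; <><>p there: t:F, u:F. ✗
t: successors {u}; <><>p there: u:F. ✗
u: successors {u}; <><>p there: u:F. ✗
— 0 worlds.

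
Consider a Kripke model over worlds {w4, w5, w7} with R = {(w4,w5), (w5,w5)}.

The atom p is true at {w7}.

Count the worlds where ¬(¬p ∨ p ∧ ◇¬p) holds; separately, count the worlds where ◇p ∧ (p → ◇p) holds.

For ¬(¬p ∨ p ∧ ◇¬p):
w4: ¬p ∨ p ∧ ◇¬p is T. ✗
w5: ¬p ∨ p ∧ ◇¬p is T. ✗
w7: ¬p ∨ p ∧ ◇¬p is F. ✓
— 1 world.
For ◇p ∧ (p → ◇p):
w4: ◇p is F, p → ◇p is T. ✗
w5: ◇p is F, p → ◇p is T. ✗
w7: ◇p is F, p → ◇p is F. ✗
— 0 worlds.

1 and 0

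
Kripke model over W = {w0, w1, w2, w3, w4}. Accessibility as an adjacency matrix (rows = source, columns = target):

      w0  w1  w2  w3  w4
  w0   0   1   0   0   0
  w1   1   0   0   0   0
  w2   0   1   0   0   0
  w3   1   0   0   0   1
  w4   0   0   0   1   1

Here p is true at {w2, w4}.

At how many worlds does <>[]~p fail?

1

w0: successors {w1}; []~p there: w1:T. ✓
w1: successors {w0}; []~p there: w0:T. ✓
w2: successors {w1}; []~p there: w1:T. ✓
w3: successors {w0, w4}; []~p there: w0:T, w4:F. ✓
w4: successors {w3, w4}; []~p there: w3:F, w4:F. ✗
Satisfying worlds: {w0, w1, w2, w3}.
So <>[]~p fails at the other 1 world.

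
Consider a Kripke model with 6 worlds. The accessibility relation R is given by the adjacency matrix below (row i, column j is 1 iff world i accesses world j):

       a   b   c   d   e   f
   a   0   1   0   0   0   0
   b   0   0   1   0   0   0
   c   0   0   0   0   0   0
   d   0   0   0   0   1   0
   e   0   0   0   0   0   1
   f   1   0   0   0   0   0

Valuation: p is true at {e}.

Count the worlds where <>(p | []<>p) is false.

4

a: successors {b}; p | []<>p there: b:F. ✗
b: successors {c}; p | []<>p there: c:T. ✓
c: no successors, so <>(p | []<>p) fails. ✗
d: successors {e}; p | []<>p there: e:T. ✓
e: successors {f}; p | []<>p there: f:F. ✗
f: successors {a}; p | []<>p there: a:F. ✗
Satisfying worlds: {b, d}.
So <>(p | []<>p) fails at the other 4 worlds.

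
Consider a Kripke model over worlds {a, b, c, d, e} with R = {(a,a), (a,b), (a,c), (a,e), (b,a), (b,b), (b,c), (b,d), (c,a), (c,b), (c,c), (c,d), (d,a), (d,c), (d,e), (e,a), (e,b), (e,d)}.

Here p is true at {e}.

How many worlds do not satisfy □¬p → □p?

a: □¬p is F, □p is F. ✓
b: □¬p is T, □p is F. ✗
c: □¬p is T, □p is F. ✗
d: □¬p is F, □p is F. ✓
e: □¬p is T, □p is F. ✗
Satisfying worlds: {a, d}.
So □¬p → □p fails at the other 3 worlds.

3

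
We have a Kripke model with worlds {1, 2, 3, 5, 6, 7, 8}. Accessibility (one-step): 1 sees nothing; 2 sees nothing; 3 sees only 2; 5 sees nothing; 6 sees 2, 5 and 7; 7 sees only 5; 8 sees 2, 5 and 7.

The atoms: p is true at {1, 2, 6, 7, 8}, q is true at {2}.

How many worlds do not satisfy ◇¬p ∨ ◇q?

3

1: ◇¬p is F, ◇q is F. ✗
2: ◇¬p is F, ◇q is F. ✗
3: ◇¬p is F, ◇q is T. ✓
5: ◇¬p is F, ◇q is F. ✗
6: ◇¬p is T, ◇q is T. ✓
7: ◇¬p is T, ◇q is F. ✓
8: ◇¬p is T, ◇q is T. ✓
Satisfying worlds: {3, 6, 7, 8}.
So ◇¬p ∨ ◇q fails at the other 3 worlds.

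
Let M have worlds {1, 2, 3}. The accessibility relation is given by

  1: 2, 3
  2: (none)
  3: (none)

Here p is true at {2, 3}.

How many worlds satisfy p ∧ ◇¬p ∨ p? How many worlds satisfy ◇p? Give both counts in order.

For p ∧ ◇¬p ∨ p:
1: p ∧ ◇¬p is F, p is F. ✗
2: p ∧ ◇¬p is F, p is T. ✓
3: p ∧ ◇¬p is F, p is T. ✓
— 2 worlds.
For ◇p:
1: successors {2, 3}; p there: 2:T, 3:T. ✓
2: no successors, so ◇p fails. ✗
3: no successors, so ◇p fails. ✗
— 1 world.

2 and 1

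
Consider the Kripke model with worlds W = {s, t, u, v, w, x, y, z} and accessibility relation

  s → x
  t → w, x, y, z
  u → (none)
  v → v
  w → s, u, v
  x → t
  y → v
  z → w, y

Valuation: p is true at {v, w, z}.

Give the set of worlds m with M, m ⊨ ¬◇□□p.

s: ◇□□p is F. ✓
t: ◇□□p is T. ✗
u: ◇□□p is F. ✓
v: ◇□□p is T. ✗
w: ◇□□p is T. ✗
x: ◇□□p is F. ✓
y: ◇□□p is T. ✗
z: ◇□□p is T. ✗

{s, u, x}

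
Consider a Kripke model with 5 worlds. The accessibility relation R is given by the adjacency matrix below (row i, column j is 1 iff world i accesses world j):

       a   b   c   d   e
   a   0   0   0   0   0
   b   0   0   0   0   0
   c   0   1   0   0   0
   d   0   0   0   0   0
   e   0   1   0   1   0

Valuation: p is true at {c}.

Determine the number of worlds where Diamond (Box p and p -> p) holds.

2

a: no successors, so Diamond (Box p and p -> p) fails. ✗
b: no successors, so Diamond (Box p and p -> p) fails. ✗
c: successors {b}; Box p and p -> p there: b:T. ✓
d: no successors, so Diamond (Box p and p -> p) fails. ✗
e: successors {b, d}; Box p and p -> p there: b:T, d:T. ✓
Satisfying worlds: {c, e}.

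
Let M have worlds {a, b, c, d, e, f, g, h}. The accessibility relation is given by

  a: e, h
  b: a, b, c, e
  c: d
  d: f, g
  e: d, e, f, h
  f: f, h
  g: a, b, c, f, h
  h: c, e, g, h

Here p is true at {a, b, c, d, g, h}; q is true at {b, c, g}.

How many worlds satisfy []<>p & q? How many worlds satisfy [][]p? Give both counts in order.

3 and 0

For []<>p & q:
a: []<>p is T, q is F. ✗
b: []<>p is T, q is T. ✓
c: []<>p is T, q is T. ✓
d: []<>p is T, q is F. ✗
e: []<>p is T, q is F. ✗
f: []<>p is T, q is F. ✗
g: []<>p is T, q is T. ✓
h: []<>p is T, q is F. ✗
— 3 worlds.
For [][]p:
a: successors {e, h}; []p there: e:F, h:F. ✗
b: successors {a, b, c, e}; []p there: a:F, b:F, c:T, e:F. ✗
c: successors {d}; []p there: d:F. ✗
d: successors {f, g}; []p there: f:F, g:F. ✗
e: successors {d, e, f, h}; []p there: d:F, e:F, f:F, h:F. ✗
f: successors {f, h}; []p there: f:F, h:F. ✗
g: successors {a, b, c, f, h}; []p there: a:F, b:F, c:T, f:F, h:F. ✗
h: successors {c, e, g, h}; []p there: c:T, e:F, g:F, h:F. ✗
— 0 worlds.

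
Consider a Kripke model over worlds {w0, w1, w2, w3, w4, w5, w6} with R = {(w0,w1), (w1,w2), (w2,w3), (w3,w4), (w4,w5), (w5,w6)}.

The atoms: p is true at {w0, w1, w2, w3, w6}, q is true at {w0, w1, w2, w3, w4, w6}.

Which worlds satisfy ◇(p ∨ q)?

w0: successors {w1}; p ∨ q there: w1:T. ✓
w1: successors {w2}; p ∨ q there: w2:T. ✓
w2: successors {w3}; p ∨ q there: w3:T. ✓
w3: successors {w4}; p ∨ q there: w4:T. ✓
w4: successors {w5}; p ∨ q there: w5:F. ✗
w5: successors {w6}; p ∨ q there: w6:T. ✓
w6: no successors, so ◇(p ∨ q) fails. ✗

{w0, w1, w2, w3, w5}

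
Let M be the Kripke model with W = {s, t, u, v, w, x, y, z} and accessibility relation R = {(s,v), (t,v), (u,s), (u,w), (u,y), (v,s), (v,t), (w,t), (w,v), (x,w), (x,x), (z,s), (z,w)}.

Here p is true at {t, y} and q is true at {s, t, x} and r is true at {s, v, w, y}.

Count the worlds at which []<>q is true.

4

s: successors {v}; <>q there: v:T. ✓
t: successors {v}; <>q there: v:T. ✓
u: successors {s, w, y}; <>q there: s:F, w:T, y:F. ✗
v: successors {s, t}; <>q there: s:F, t:F. ✗
w: successors {t, v}; <>q there: t:F, v:T. ✗
x: successors {w, x}; <>q there: w:T, x:T. ✓
y: no successors, so []<>q holds vacuously. ✓
z: successors {s, w}; <>q there: s:F, w:T. ✗
Satisfying worlds: {s, t, x, y}.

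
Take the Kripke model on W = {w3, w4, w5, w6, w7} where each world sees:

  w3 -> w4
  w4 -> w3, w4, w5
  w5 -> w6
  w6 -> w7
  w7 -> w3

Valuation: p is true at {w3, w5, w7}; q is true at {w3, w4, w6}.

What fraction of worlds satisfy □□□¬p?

w3: successors {w4}; □□¬p there: w4:F. ✗
w4: successors {w3, w4, w5}; □□¬p there: w3:F, w4:F, w5:F. ✗
w5: successors {w6}; □□¬p there: w6:F. ✗
w6: successors {w7}; □□¬p there: w7:T. ✓
w7: successors {w3}; □□¬p there: w3:F. ✗
That's 1 of 5 worlds, so 1/5.

1/5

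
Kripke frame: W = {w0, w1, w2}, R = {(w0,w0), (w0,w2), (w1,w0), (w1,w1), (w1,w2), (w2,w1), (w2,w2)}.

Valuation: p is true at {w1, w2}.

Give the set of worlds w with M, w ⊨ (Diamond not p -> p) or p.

w0: Diamond not p -> p is F, p is F. ✗
w1: Diamond not p -> p is T, p is T. ✓
w2: Diamond not p -> p is T, p is T. ✓

{w1, w2}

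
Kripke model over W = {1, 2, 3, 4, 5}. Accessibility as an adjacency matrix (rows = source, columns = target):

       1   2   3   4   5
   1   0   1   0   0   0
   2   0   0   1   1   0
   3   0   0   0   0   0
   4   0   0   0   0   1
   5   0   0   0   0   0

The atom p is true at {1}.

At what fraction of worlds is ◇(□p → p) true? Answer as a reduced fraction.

2/5

1: successors {2}; □p → p there: 2:T. ✓
2: successors {3, 4}; □p → p there: 3:F, 4:T. ✓
3: no successors, so ◇(□p → p) fails. ✗
4: successors {5}; □p → p there: 5:F. ✗
5: no successors, so ◇(□p → p) fails. ✗
That's 2 of 5 worlds, so 2/5.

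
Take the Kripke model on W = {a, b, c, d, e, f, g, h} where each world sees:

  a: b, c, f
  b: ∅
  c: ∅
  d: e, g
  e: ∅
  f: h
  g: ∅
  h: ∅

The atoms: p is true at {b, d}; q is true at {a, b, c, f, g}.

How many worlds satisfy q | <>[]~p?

a: q is T, <>[]~p is T. ✓
b: q is T, <>[]~p is F. ✓
c: q is T, <>[]~p is F. ✓
d: q is F, <>[]~p is T. ✓
e: q is F, <>[]~p is F. ✗
f: q is T, <>[]~p is T. ✓
g: q is T, <>[]~p is F. ✓
h: q is F, <>[]~p is F. ✗
Satisfying worlds: {a, b, c, d, f, g}.

6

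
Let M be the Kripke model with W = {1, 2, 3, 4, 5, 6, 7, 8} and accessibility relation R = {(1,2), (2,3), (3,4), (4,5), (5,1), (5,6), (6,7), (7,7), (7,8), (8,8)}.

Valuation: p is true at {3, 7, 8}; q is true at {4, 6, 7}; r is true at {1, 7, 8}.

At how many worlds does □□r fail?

1: successors {2}; □r there: 2:F. ✗
2: successors {3}; □r there: 3:F. ✗
3: successors {4}; □r there: 4:F. ✗
4: successors {5}; □r there: 5:F. ✗
5: successors {1, 6}; □r there: 1:F, 6:T. ✗
6: successors {7}; □r there: 7:T. ✓
7: successors {7, 8}; □r there: 7:T, 8:T. ✓
8: successors {8}; □r there: 8:T. ✓
Satisfying worlds: {6, 7, 8}.
So □□r fails at the other 5 worlds.

5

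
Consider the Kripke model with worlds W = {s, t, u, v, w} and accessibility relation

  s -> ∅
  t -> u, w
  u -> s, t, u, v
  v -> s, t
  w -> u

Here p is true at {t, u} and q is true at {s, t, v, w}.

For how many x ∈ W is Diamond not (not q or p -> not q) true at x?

2

s: no successors, so Diamond not (not q or p -> not q) fails. ✗
t: successors {u, w}; not (not q or p -> not q) there: u:F, w:F. ✗
u: successors {s, t, u, v}; not (not q or p -> not q) there: s:F, t:T, u:F, v:F. ✓
v: successors {s, t}; not (not q or p -> not q) there: s:F, t:T. ✓
w: successors {u}; not (not q or p -> not q) there: u:F. ✗
Satisfying worlds: {u, v}.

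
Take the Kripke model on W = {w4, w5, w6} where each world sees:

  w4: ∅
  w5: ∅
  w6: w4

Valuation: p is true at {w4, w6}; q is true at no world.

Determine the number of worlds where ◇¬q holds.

1

w4: no successors, so ◇¬q fails. ✗
w5: no successors, so ◇¬q fails. ✗
w6: successors {w4}; ¬q there: w4:T. ✓
Satisfying worlds: {w6}.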